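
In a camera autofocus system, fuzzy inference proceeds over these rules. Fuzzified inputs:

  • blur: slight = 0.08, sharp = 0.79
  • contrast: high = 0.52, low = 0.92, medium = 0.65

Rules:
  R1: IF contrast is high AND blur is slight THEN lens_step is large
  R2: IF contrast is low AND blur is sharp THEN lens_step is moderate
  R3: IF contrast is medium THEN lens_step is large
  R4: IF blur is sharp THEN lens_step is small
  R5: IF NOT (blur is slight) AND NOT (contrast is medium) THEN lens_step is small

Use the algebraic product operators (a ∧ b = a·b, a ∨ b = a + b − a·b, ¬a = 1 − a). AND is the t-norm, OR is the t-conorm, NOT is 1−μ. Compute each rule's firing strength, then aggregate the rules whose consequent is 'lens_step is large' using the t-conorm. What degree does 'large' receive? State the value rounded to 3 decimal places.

R1: high=0.52, slight=0.08; AND[a·b] → w = 0.0416
R2: low=0.92, sharp=0.79; AND[a·b] → w = 0.7268
R3: medium=0.65 → w = 0.6500
R4: sharp=0.79 → w = 0.7900
R5: ¬slight=1−0.08=0.92, ¬medium=1−0.65=0.35; AND[a·b] → w = 0.3220
Rules with consequent 'large': {R1, R3} → strengths 0.0416, 0.6500
Aggregate via t-conorm [a + b − a·b]: 0.6646

0.665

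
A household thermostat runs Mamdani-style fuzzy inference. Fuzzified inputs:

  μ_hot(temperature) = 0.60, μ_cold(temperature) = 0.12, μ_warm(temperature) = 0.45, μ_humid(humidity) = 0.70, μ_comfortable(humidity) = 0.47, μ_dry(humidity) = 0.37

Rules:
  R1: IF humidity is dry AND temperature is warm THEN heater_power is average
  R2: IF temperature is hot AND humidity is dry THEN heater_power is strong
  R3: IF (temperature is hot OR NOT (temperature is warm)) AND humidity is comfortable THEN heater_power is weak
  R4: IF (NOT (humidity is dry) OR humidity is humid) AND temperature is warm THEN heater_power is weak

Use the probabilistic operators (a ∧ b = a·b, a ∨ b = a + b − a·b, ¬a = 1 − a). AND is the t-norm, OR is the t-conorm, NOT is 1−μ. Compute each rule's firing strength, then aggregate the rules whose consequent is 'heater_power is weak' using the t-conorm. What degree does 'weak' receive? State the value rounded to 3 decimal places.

0.631

R1: dry=0.37, warm=0.45; AND[a·b] → w = 0.1665
R2: hot=0.60, dry=0.37; AND[a·b] → w = 0.2220
R3: (hot=0.60 OR ¬warm=1−0.45=0.55) = 0.8200; AND[a·b] with comfortable=0.47 → w = 0.3854
R4: (¬dry=1−0.37=0.63 OR humid=0.70) = 0.8890; AND[a·b] with warm=0.45 → w = 0.4001
Rules with consequent 'weak': {R3, R4} → strengths 0.3854, 0.4001
Aggregate via t-conorm [a + b − a·b]: 0.6313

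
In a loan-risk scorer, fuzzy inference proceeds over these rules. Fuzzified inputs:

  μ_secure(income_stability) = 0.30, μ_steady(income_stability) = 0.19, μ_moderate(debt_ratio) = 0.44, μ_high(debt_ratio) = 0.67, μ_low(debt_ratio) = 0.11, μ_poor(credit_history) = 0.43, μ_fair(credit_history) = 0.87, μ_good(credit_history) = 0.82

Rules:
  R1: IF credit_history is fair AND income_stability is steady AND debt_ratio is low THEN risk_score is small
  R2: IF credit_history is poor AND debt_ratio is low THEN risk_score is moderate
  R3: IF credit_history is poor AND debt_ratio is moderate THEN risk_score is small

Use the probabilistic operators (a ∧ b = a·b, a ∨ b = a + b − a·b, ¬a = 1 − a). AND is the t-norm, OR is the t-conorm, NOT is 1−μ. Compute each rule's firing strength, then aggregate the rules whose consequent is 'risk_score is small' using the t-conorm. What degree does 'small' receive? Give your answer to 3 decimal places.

0.204

R1: fair=0.87, steady=0.19, low=0.11; AND[a·b] → w = 0.0182
R2: poor=0.43, low=0.11; AND[a·b] → w = 0.0473
R3: poor=0.43, moderate=0.44; AND[a·b] → w = 0.1892
Rules with consequent 'small': {R1, R3} → strengths 0.0182, 0.1892
Aggregate via t-conorm [a + b − a·b]: 0.2039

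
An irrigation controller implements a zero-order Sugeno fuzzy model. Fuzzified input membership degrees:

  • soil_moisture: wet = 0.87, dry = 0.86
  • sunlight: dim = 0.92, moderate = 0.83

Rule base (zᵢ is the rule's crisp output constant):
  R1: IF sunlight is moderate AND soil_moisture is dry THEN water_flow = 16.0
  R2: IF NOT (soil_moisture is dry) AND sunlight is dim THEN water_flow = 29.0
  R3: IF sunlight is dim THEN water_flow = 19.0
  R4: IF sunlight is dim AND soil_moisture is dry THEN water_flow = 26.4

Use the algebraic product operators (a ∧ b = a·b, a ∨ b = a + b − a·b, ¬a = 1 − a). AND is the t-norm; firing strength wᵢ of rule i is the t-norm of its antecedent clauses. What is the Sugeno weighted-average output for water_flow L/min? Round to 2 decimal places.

20.96

R1 (z=16.0): moderate=0.83, dry=0.86; AND[a·b] → w = 0.7138
R2 (z=29.0): ¬dry=1−0.86=0.14, dim=0.92; AND[a·b] → w = 0.1288
R3 (z=19.0): dim=0.92 → w = 0.9200
R4 (z=26.4): dim=0.92, dry=0.86; AND[a·b] → w = 0.7912
Weighted average = (0.7138·16.0 + 0.1288·29.0 + 0.9200·19.0 + 0.7912·26.4) / (0.7138 + 0.1288 + 0.9200 + 0.7912)
  = 53.5237 / 2.5538 = 20.96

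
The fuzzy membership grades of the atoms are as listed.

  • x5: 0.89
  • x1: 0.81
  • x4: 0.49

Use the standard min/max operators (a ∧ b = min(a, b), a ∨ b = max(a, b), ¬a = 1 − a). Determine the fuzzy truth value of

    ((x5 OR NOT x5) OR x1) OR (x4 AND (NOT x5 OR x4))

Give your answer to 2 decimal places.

NOT x5 = 1 − 0.89 = 0.11
x5 OR NOT x5 = max(a, b) on (0.89, 0.11) = 0.89
(x5 OR NOT x5) OR x1 = max(a, b) on (0.89, 0.81) = 0.89
NOT x5 = 1 − 0.89 = 0.11
NOT x5 OR x4 = max(a, b) on (0.11, 0.49) = 0.49
x4 AND (NOT x5 OR x4) = min(a, b) on (0.49, 0.49) = 0.49
((x5 OR NOT x5) OR x1) OR (x4 AND (NOT x5 OR x4)) = max(a, b) on (0.89, 0.49) = 0.89

0.89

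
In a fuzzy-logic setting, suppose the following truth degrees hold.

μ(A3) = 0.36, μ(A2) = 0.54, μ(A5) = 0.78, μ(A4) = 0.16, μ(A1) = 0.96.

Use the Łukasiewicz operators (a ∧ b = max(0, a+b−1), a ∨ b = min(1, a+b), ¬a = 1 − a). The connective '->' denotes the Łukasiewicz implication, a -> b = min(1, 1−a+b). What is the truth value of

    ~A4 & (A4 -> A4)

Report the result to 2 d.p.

~A4 = 1 − 0.16 = 0.84
A4 -> A4  [Łukasiewicz: min(1, 1−a+b)] with a=0.16, b=0.16 → 1.00
~A4 & (A4 -> A4) = max(0, a+b−1) on (0.84, 1.00) = 0.84

0.84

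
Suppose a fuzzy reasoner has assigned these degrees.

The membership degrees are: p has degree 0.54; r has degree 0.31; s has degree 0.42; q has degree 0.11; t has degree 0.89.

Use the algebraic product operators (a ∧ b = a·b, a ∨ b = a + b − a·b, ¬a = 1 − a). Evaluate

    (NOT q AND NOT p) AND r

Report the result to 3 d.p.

NOT q = 1 − 0.1100 = 0.8900
NOT p = 1 − 0.5400 = 0.4600
NOT q AND NOT p = a·b on (0.8900, 0.4600) = 0.4094
(NOT q AND NOT p) AND r = a·b on (0.4094, 0.3100) = 0.1269

0.127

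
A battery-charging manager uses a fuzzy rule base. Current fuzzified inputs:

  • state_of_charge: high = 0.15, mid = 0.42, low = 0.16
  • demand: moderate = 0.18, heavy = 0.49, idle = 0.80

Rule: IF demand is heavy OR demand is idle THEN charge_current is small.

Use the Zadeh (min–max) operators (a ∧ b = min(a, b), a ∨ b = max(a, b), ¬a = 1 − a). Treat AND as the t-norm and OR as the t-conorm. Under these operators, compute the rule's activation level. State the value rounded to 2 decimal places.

0.80

firing strength: heavy=0.49, idle=0.80; OR[max(a, b)] → w = 0.80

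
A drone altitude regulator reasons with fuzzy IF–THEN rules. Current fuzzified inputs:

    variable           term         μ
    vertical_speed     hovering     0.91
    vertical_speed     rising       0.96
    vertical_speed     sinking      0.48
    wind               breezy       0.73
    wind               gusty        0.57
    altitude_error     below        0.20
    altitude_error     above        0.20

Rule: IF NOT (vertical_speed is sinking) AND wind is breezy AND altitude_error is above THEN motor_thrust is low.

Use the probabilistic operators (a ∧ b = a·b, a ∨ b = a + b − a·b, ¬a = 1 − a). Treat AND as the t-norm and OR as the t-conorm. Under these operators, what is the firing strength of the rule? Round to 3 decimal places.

0.076

firing strength: ¬sinking=1−0.48=0.52, breezy=0.73, above=0.20; AND[a·b] → w = 0.0759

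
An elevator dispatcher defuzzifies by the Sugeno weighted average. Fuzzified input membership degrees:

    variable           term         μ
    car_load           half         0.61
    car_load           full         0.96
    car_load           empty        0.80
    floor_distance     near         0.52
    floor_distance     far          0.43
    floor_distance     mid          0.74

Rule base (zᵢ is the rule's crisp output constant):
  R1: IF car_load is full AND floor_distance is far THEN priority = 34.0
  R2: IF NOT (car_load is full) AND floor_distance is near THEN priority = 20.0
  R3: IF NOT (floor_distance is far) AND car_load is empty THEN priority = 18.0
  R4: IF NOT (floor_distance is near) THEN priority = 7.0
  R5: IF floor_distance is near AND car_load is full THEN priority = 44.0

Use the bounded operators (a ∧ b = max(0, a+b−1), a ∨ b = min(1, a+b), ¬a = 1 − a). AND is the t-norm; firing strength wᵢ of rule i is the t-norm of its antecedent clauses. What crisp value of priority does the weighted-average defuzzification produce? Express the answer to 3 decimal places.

R1 (z=34.0): full=0.96, far=0.43; AND[max(0, a+b−1)] → w = 0.39
R2 (z=20.0): ¬full=1−0.96=0.04, near=0.52; AND[max(0, a+b−1)] → w = 0.00
R3 (z=18.0): ¬far=1−0.43=0.57, empty=0.80; AND[max(0, a+b−1)] → w = 0.37
R4 (z=7.0): ¬near=1−0.52=0.48 → w = 0.48
R5 (z=44.0): near=0.52, full=0.96; AND[max(0, a+b−1)] → w = 0.48
Weighted average = (0.39·34.0 + 0.00·20.0 + 0.37·18.0 + 0.48·7.0 + 0.48·44.0) / (0.39 + 0.00 + 0.37 + 0.48 + 0.48)
  = 44.4000 / 1.7200 = 25.814

25.814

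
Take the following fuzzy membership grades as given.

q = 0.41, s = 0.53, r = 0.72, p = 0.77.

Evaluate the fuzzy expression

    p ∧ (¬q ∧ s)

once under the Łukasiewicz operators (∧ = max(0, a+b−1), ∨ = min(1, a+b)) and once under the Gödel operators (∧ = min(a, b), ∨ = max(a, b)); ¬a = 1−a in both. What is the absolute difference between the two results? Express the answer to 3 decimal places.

Under Łukasiewicz:
  ¬q = 1 − 0.41 = 0.59
  ¬q ∧ s = max(0, a+b−1) on (0.59, 0.53) = 0.12
  p ∧ (¬q ∧ s) = max(0, a+b−1) on (0.77, 0.12) = 0.00
  → value = 0.0000
Under Gödel:
  ¬q = 1 − 0.41 = 0.59
  ¬q ∧ s = min(a, b) on (0.59, 0.53) = 0.53
  p ∧ (¬q ∧ s) = min(a, b) on (0.77, 0.53) = 0.53
  → value = 0.5300
|0.0000 − 0.5300| = 0.530

0.530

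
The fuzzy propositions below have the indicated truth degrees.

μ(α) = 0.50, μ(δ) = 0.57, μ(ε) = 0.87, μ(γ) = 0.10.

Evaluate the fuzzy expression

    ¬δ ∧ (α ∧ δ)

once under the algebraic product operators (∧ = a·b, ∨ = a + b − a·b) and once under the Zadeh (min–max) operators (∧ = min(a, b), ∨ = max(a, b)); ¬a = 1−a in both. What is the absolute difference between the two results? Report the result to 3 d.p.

0.307

Under algebraic product:
  ¬δ = 1 − 0.5700 = 0.4300
  α ∧ δ = a·b on (0.5000, 0.5700) = 0.2850
  ¬δ ∧ (α ∧ δ) = a·b on (0.4300, 0.2850) = 0.1226
  → value = 0.1226
Under Zadeh (min–max):
  ¬δ = 1 − 0.57 = 0.43
  α ∧ δ = min(a, b) on (0.50, 0.57) = 0.50
  ¬δ ∧ (α ∧ δ) = min(a, b) on (0.43, 0.50) = 0.43
  → value = 0.4300
|0.1226 − 0.4300| = 0.307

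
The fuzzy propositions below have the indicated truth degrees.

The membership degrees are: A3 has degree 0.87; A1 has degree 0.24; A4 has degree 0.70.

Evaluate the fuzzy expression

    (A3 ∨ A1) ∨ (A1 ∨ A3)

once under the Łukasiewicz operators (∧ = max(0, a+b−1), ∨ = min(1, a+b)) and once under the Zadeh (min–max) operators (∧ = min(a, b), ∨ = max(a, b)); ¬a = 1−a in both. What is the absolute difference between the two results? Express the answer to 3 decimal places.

Under Łukasiewicz:
  A3 ∨ A1 = min(1, a+b) on (0.87, 0.24) = 1.00
  A1 ∨ A3 = min(1, a+b) on (0.24, 0.87) = 1.00
  (A3 ∨ A1) ∨ (A1 ∨ A3) = min(1, a+b) on (1.00, 1.00) = 1.00
  → value = 1.0000
Under Zadeh (min–max):
  A3 ∨ A1 = max(a, b) on (0.87, 0.24) = 0.87
  A1 ∨ A3 = max(a, b) on (0.24, 0.87) = 0.87
  (A3 ∨ A1) ∨ (A1 ∨ A3) = max(a, b) on (0.87, 0.87) = 0.87
  → value = 0.8700
|1.0000 − 0.8700| = 0.130

0.130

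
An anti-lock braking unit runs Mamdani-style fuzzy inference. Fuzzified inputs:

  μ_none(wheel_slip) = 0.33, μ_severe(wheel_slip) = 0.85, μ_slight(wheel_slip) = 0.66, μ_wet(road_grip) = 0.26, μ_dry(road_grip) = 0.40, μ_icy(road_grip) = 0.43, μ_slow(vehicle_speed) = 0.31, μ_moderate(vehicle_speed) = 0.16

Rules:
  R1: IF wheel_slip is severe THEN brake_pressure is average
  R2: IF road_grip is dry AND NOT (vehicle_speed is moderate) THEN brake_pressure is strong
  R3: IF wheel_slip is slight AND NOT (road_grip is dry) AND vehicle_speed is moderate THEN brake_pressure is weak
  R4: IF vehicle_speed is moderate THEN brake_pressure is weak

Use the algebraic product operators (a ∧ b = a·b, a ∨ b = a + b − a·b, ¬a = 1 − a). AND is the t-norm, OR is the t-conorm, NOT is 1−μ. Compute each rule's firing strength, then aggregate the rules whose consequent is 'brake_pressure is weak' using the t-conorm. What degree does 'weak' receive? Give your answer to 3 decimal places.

R1: severe=0.85 → w = 0.8500
R2: dry=0.40, ¬moderate=1−0.16=0.84; AND[a·b] → w = 0.3360
R3: slight=0.66, ¬dry=1−0.40=0.60, moderate=0.16; AND[a·b] → w = 0.0634
R4: moderate=0.16 → w = 0.1600
Rules with consequent 'weak': {R3, R4} → strengths 0.0634, 0.1600
Aggregate via t-conorm [a + b − a·b]: 0.2132

0.213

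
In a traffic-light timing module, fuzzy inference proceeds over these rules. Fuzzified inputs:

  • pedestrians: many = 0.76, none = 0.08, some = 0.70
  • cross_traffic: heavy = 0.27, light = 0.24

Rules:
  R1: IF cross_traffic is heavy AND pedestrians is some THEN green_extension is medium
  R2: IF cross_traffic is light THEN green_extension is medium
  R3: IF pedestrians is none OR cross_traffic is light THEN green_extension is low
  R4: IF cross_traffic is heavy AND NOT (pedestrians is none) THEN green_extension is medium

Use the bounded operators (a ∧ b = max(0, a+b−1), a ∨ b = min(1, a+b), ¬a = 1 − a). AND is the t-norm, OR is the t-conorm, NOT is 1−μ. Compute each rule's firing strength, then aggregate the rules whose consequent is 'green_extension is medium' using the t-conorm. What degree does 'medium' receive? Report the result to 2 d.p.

R1: heavy=0.27, some=0.70; AND[max(0, a+b−1)] → w = 0.00
R2: light=0.24 → w = 0.24
R3: none=0.08, light=0.24; OR[min(1, a+b)] → w = 0.32
R4: heavy=0.27, ¬none=1−0.08=0.92; AND[max(0, a+b−1)] → w = 0.19
Rules with consequent 'medium': {R1, R2, R4} → strengths 0.00, 0.24, 0.19
Aggregate via t-conorm [min(1, a+b)]: 0.43

0.43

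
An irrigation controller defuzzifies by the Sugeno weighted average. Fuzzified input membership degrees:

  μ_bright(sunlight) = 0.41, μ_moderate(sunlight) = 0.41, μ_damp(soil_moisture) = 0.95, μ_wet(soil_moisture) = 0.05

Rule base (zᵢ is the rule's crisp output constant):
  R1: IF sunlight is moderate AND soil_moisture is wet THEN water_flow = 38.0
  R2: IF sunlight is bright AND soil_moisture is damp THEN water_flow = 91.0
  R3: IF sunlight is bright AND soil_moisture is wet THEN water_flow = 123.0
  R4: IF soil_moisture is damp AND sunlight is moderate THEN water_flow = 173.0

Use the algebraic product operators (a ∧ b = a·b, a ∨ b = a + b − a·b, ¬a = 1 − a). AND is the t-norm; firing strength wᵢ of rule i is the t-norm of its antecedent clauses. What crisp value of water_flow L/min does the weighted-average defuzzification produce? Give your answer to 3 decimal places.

R1 (z=38.0): moderate=0.41, wet=0.05; AND[a·b] → w = 0.0205
R2 (z=91.0): bright=0.41, damp=0.95; AND[a·b] → w = 0.3895
R3 (z=123.0): bright=0.41, wet=0.05; AND[a·b] → w = 0.0205
R4 (z=173.0): damp=0.95, moderate=0.41; AND[a·b] → w = 0.3895
Weighted average = (0.0205·38.0 + 0.3895·91.0 + 0.0205·123.0 + 0.3895·173.0) / (0.0205 + 0.3895 + 0.0205 + 0.3895)
  = 106.1285 / 0.8200 = 129.425

129.425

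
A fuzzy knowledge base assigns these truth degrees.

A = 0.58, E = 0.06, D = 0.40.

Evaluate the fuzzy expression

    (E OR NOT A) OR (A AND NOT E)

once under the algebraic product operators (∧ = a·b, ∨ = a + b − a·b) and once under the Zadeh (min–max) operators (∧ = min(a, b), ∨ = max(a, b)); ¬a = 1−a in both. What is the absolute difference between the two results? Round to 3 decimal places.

0.172

Under algebraic product:
  NOT A = 1 − 0.5800 = 0.4200
  E OR NOT A = a + b − a·b on (0.0600, 0.4200) = 0.4548
  NOT E = 1 − 0.0600 = 0.9400
  A AND NOT E = a·b on (0.5800, 0.9400) = 0.5452
  (E OR NOT A) OR (A AND NOT E) = a + b − a·b on (0.4548, 0.5452) = 0.7520
  → value = 0.7520
Under Zadeh (min–max):
  NOT A = 1 − 0.58 = 0.42
  E OR NOT A = max(a, b) on (0.06, 0.42) = 0.42
  NOT E = 1 − 0.06 = 0.94
  A AND NOT E = min(a, b) on (0.58, 0.94) = 0.58
  (E OR NOT A) OR (A AND NOT E) = max(a, b) on (0.42, 0.58) = 0.58
  → value = 0.5800
|0.7520 − 0.5800| = 0.172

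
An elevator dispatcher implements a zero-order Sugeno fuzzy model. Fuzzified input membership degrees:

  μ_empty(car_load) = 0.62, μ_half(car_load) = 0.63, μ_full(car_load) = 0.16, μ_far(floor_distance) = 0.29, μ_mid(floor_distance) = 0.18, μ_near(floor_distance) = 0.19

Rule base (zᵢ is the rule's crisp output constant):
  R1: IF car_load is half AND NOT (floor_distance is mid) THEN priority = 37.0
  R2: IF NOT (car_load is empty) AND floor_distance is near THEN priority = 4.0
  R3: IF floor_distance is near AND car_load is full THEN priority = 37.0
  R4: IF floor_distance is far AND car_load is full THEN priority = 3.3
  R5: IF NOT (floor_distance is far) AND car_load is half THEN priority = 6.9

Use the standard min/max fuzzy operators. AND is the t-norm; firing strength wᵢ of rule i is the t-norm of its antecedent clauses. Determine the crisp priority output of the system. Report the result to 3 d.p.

19.698

R1 (z=37.0): half=0.63, ¬mid=1−0.18=0.82; AND[min(a, b)] → w = 0.63
R2 (z=4.0): ¬empty=1−0.62=0.38, near=0.19; AND[min(a, b)] → w = 0.19
R3 (z=37.0): near=0.19, full=0.16; AND[min(a, b)] → w = 0.16
R4 (z=3.3): far=0.29, full=0.16; AND[min(a, b)] → w = 0.16
R5 (z=6.9): ¬far=1−0.29=0.71, half=0.63; AND[min(a, b)] → w = 0.63
Weighted average = (0.63·37.0 + 0.19·4.0 + 0.16·37.0 + 0.16·3.3 + 0.63·6.9) / (0.63 + 0.19 + 0.16 + 0.16 + 0.63)
  = 34.8650 / 1.7700 = 19.698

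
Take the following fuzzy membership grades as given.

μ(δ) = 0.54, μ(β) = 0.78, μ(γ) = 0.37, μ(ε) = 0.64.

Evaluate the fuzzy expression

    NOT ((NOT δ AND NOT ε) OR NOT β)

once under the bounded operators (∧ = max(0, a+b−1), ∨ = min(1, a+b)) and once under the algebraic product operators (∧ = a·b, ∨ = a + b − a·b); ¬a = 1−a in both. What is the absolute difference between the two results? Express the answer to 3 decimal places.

0.129

Under bounded:
  NOT δ = 1 − 0.54 = 0.46
  NOT ε = 1 − 0.64 = 0.36
  NOT δ AND NOT ε = max(0, a+b−1) on (0.46, 0.36) = 0.00
  NOT β = 1 − 0.78 = 0.22
  (NOT δ AND NOT ε) OR NOT β = min(1, a+b) on (0.00, 0.22) = 0.22
  NOT ((NOT δ AND NOT ε) OR NOT β) = 1 − 0.22 = 0.78
  → value = 0.7800
Under algebraic product:
  NOT δ = 1 − 0.5400 = 0.4600
  NOT ε = 1 − 0.6400 = 0.3600
  NOT δ AND NOT ε = a·b on (0.4600, 0.3600) = 0.1656
  NOT β = 1 − 0.7800 = 0.2200
  (NOT δ AND NOT ε) OR NOT β = a + b − a·b on (0.1656, 0.2200) = 0.3492
  NOT ((NOT δ AND NOT ε) OR NOT β) = 1 − 0.3492 = 0.6508
  → value = 0.6508
|0.7800 − 0.6508| = 0.129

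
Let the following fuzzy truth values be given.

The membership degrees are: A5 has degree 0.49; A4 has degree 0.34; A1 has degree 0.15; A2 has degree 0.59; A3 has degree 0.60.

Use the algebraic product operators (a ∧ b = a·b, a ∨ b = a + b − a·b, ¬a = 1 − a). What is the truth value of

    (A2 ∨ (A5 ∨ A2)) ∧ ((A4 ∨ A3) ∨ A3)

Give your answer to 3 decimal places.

A5 ∨ A2 = a + b − a·b on (0.4900, 0.5900) = 0.7909
A2 ∨ (A5 ∨ A2) = a + b − a·b on (0.5900, 0.7909) = 0.9143
A4 ∨ A3 = a + b − a·b on (0.3400, 0.6000) = 0.7360
(A4 ∨ A3) ∨ A3 = a + b − a·b on (0.7360, 0.6000) = 0.8944
(A2 ∨ (A5 ∨ A2)) ∧ ((A4 ∨ A3) ∨ A3) = a·b on (0.9143, 0.8944) = 0.8177

0.818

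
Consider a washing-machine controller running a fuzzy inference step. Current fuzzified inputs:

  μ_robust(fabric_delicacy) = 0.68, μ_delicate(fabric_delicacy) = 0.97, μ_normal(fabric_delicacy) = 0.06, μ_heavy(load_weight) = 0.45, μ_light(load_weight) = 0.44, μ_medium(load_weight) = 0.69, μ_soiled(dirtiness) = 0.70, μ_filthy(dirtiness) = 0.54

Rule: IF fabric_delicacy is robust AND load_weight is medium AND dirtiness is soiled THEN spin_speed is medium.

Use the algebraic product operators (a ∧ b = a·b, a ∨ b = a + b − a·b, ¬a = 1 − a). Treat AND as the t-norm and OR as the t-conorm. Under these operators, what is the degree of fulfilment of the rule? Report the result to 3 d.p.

0.328

firing strength: robust=0.68, medium=0.69, soiled=0.70; AND[a·b] → w = 0.3284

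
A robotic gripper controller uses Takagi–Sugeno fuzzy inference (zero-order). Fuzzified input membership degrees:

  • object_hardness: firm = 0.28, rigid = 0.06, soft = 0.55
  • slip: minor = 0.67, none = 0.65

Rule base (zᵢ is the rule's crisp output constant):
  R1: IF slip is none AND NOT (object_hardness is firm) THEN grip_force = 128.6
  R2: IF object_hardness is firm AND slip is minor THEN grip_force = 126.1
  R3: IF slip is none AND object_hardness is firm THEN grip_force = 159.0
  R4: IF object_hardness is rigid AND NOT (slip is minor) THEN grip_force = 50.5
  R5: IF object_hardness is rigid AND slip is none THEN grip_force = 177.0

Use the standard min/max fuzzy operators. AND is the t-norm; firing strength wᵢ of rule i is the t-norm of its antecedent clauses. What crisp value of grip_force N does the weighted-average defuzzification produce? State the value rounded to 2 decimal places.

133.13

R1 (z=128.6): none=0.65, ¬firm=1−0.28=0.72; AND[min(a, b)] → w = 0.65
R2 (z=126.1): firm=0.28, minor=0.67; AND[min(a, b)] → w = 0.28
R3 (z=159.0): none=0.65, firm=0.28; AND[min(a, b)] → w = 0.28
R4 (z=50.5): rigid=0.06, ¬minor=1−0.67=0.33; AND[min(a, b)] → w = 0.06
R5 (z=177.0): rigid=0.06, none=0.65; AND[min(a, b)] → w = 0.06
Weighted average = (0.65·128.6 + 0.28·126.1 + 0.28·159.0 + 0.06·50.5 + 0.06·177.0) / (0.65 + 0.28 + 0.28 + 0.06 + 0.06)
  = 177.0680 / 1.3300 = 133.13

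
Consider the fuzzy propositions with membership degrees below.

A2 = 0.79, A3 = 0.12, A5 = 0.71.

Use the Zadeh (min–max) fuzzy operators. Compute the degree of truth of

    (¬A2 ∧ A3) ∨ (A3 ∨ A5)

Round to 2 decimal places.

0.71

¬A2 = 1 − 0.79 = 0.21
¬A2 ∧ A3 = min(a, b) on (0.21, 0.12) = 0.12
A3 ∨ A5 = max(a, b) on (0.12, 0.71) = 0.71
(¬A2 ∧ A3) ∨ (A3 ∨ A5) = max(a, b) on (0.12, 0.71) = 0.71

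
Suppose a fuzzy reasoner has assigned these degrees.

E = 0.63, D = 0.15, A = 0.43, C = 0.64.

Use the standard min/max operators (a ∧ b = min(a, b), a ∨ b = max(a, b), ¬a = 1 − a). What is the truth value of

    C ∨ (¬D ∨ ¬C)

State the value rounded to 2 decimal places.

0.85

¬D = 1 − 0.15 = 0.85
¬C = 1 − 0.64 = 0.36
¬D ∨ ¬C = max(a, b) on (0.85, 0.36) = 0.85
C ∨ (¬D ∨ ¬C) = max(a, b) on (0.64, 0.85) = 0.85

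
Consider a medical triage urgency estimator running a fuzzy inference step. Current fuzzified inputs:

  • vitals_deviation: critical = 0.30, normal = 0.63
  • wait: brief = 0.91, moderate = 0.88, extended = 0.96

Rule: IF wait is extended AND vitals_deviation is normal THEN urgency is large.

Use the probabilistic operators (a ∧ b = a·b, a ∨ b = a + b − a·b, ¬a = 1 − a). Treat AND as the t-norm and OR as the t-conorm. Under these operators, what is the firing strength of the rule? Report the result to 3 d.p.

firing strength: extended=0.96, normal=0.63; AND[a·b] → w = 0.6048

0.605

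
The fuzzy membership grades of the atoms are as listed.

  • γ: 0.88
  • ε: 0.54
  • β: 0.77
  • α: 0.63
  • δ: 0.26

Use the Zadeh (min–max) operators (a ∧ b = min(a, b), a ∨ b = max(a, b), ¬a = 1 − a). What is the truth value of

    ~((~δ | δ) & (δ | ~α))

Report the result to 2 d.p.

0.63

~δ = 1 − 0.26 = 0.74
~δ | δ = max(a, b) on (0.74, 0.26) = 0.74
~α = 1 − 0.63 = 0.37
δ | ~α = max(a, b) on (0.26, 0.37) = 0.37
(~δ | δ) & (δ | ~α) = min(a, b) on (0.74, 0.37) = 0.37
~((~δ | δ) & (δ | ~α)) = 1 − 0.37 = 0.63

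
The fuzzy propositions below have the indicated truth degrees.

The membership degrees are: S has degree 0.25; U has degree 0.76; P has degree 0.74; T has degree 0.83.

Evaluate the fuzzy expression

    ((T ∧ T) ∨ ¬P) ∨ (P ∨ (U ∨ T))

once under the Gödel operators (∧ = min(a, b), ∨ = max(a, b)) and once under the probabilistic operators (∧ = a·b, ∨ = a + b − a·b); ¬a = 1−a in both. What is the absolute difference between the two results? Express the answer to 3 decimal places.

Under Gödel:
  T ∧ T = min(a, b) on (0.83, 0.83) = 0.83
  ¬P = 1 − 0.74 = 0.26
  (T ∧ T) ∨ ¬P = max(a, b) on (0.83, 0.26) = 0.83
  U ∨ T = max(a, b) on (0.76, 0.83) = 0.83
  P ∨ (U ∨ T) = max(a, b) on (0.74, 0.83) = 0.83
  ((T ∧ T) ∨ ¬P) ∨ (P ∨ (U ∨ T)) = max(a, b) on (0.83, 0.83) = 0.83
  → value = 0.8300
Under probabilistic:
  T ∧ T = a·b on (0.8300, 0.8300) = 0.6889
  ¬P = 1 − 0.7400 = 0.2600
  (T ∧ T) ∨ ¬P = a + b − a·b on (0.6889, 0.2600) = 0.7698
  U ∨ T = a + b − a·b on (0.7600, 0.8300) = 0.9592
  P ∨ (U ∨ T) = a + b − a·b on (0.7400, 0.9592) = 0.9894
  ((T ∧ T) ∨ ¬P) ∨ (P ∨ (U ∨ T)) = a + b − a·b on (0.7698, 0.9894) = 0.9976
  → value = 0.9976
|0.8300 − 0.9976| = 0.168

0.168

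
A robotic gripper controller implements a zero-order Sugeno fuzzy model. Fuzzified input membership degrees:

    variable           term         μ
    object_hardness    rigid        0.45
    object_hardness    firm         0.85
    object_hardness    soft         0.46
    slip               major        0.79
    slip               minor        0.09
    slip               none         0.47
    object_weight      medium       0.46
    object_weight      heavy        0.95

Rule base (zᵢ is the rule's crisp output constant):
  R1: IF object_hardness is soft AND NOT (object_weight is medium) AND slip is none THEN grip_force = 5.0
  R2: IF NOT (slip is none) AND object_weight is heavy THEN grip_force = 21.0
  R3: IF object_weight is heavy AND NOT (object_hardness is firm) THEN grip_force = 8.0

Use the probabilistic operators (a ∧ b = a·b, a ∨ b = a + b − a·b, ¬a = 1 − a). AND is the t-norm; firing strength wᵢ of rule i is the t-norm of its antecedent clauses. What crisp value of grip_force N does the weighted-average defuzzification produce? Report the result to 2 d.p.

R1 (z=5.0): soft=0.46, ¬medium=1−0.46=0.54, none=0.47; AND[a·b] → w = 0.1167
R2 (z=21.0): ¬none=1−0.47=0.53, heavy=0.95; AND[a·b] → w = 0.5035
R3 (z=8.0): heavy=0.95, ¬firm=1−0.85=0.15; AND[a·b] → w = 0.1425
Weighted average = (0.1167·5.0 + 0.5035·21.0 + 0.1425·8.0) / (0.1167 + 0.5035 + 0.1425)
  = 12.2972 / 0.7627 = 16.12

16.12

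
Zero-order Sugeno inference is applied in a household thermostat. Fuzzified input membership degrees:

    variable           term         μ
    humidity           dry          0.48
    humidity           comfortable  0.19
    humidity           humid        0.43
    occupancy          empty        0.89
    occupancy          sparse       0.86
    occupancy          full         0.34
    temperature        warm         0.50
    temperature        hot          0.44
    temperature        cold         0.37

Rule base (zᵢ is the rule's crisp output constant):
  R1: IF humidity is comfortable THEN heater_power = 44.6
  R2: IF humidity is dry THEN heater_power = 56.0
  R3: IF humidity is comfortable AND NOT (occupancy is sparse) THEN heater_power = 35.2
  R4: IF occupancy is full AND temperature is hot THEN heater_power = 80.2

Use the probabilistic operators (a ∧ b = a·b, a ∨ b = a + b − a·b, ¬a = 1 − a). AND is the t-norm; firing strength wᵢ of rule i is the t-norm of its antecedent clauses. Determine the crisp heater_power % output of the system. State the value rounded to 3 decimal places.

R1 (z=44.6): comfortable=0.19 → w = 0.1900
R2 (z=56.0): dry=0.48 → w = 0.4800
R3 (z=35.2): comfortable=0.19, ¬sparse=1−0.86=0.14; AND[a·b] → w = 0.0266
R4 (z=80.2): full=0.34, hot=0.44; AND[a·b] → w = 0.1496
Weighted average = (0.1900·44.6 + 0.4800·56.0 + 0.0266·35.2 + 0.1496·80.2) / (0.1900 + 0.4800 + 0.0266 + 0.1496)
  = 48.2882 / 0.8462 = 57.065

57.065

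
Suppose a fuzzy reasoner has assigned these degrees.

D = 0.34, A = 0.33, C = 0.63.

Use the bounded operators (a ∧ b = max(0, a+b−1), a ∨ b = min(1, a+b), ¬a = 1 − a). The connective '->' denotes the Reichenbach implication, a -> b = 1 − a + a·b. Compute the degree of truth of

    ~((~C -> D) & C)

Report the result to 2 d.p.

0.61

~C = 1 − 0.63 = 0.37
~C -> D  [Reichenbach: 1 − a + a·b] with a=0.37, b=0.34 → 0.76
(~C -> D) & C = max(0, a+b−1) on (0.76, 0.63) = 0.39
~((~C -> D) & C) = 1 − 0.39 = 0.61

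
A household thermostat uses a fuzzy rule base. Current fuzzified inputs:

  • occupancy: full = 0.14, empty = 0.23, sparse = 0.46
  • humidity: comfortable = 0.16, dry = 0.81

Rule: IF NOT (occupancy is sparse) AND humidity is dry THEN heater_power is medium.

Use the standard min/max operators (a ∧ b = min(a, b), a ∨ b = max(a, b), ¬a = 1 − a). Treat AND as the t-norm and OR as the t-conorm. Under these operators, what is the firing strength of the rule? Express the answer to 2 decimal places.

0.54

firing strength: ¬sparse=1−0.46=0.54, dry=0.81; AND[min(a, b)] → w = 0.54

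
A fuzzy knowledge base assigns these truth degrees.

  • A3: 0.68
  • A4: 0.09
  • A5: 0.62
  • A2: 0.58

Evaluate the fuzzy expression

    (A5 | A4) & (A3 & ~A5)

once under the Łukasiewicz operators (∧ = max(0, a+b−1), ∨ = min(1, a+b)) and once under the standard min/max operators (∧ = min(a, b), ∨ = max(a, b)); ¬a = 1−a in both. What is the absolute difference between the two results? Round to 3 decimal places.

Under Łukasiewicz:
  A5 | A4 = min(1, a+b) on (0.62, 0.09) = 0.71
  ~A5 = 1 − 0.62 = 0.38
  A3 & ~A5 = max(0, a+b−1) on (0.68, 0.38) = 0.06
  (A5 | A4) & (A3 & ~A5) = max(0, a+b−1) on (0.71, 0.06) = 0.00
  → value = 0.0000
Under standard min/max:
  A5 | A4 = max(a, b) on (0.62, 0.09) = 0.62
  ~A5 = 1 − 0.62 = 0.38
  A3 & ~A5 = min(a, b) on (0.68, 0.38) = 0.38
  (A5 | A4) & (A3 & ~A5) = min(a, b) on (0.62, 0.38) = 0.38
  → value = 0.3800
|0.0000 − 0.3800| = 0.380

0.380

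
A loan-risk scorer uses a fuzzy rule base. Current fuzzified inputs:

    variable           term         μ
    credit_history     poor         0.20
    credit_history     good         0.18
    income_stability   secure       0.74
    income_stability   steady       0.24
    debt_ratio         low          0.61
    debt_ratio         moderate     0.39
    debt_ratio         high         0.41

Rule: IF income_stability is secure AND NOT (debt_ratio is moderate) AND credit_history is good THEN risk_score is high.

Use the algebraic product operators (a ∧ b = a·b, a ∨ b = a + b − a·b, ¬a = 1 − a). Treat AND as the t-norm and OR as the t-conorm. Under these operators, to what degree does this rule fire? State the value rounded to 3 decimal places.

0.081

firing strength: secure=0.74, ¬moderate=1−0.39=0.61, good=0.18; AND[a·b] → w = 0.0813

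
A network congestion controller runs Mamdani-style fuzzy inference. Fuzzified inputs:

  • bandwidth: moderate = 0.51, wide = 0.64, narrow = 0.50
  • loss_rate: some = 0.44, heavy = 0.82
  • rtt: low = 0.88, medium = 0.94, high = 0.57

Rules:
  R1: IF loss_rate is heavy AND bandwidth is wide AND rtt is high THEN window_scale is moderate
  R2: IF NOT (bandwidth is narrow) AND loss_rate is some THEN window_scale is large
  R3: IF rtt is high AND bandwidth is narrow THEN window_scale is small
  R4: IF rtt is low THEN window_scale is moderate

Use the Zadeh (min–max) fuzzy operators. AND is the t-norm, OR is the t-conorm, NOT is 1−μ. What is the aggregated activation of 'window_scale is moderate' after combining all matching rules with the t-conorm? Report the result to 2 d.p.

R1: heavy=0.82, wide=0.64, high=0.57; AND[min(a, b)] → w = 0.57
R2: ¬narrow=1−0.50=0.50, some=0.44; AND[min(a, b)] → w = 0.44
R3: high=0.57, narrow=0.50; AND[min(a, b)] → w = 0.50
R4: low=0.88 → w = 0.88
Rules with consequent 'moderate': {R1, R4} → strengths 0.57, 0.88
Aggregate via t-conorm [max(a, b)]: 0.88

0.88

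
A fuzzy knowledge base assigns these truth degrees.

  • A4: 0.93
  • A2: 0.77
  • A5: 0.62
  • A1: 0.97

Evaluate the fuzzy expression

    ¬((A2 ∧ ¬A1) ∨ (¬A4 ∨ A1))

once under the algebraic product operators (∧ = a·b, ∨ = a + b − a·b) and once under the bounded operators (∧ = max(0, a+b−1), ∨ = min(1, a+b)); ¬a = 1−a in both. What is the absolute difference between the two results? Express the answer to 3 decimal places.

Under algebraic product:
  ¬A1 = 1 − 0.9700 = 0.0300
  A2 ∧ ¬A1 = a·b on (0.7700, 0.0300) = 0.0231
  ¬A4 = 1 − 0.9300 = 0.0700
  ¬A4 ∨ A1 = a + b − a·b on (0.0700, 0.9700) = 0.9721
  (A2 ∧ ¬A1) ∨ (¬A4 ∨ A1) = a + b − a·b on (0.0231, 0.9721) = 0.9727
  ¬((A2 ∧ ¬A1) ∨ (¬A4 ∨ A1)) = 1 − 0.9727 = 0.0273
  → value = 0.0273
Under bounded:
  ¬A1 = 1 − 0.97 = 0.03
  A2 ∧ ¬A1 = max(0, a+b−1) on (0.77, 0.03) = 0.00
  ¬A4 = 1 − 0.93 = 0.07
  ¬A4 ∨ A1 = min(1, a+b) on (0.07, 0.97) = 1.00
  (A2 ∧ ¬A1) ∨ (¬A4 ∨ A1) = min(1, a+b) on (0.00, 1.00) = 1.00
  ¬((A2 ∧ ¬A1) ∨ (¬A4 ∨ A1)) = 1 − 1.00 = 0.00
  → value = 0.0000
|0.0273 − 0.0000| = 0.027

0.027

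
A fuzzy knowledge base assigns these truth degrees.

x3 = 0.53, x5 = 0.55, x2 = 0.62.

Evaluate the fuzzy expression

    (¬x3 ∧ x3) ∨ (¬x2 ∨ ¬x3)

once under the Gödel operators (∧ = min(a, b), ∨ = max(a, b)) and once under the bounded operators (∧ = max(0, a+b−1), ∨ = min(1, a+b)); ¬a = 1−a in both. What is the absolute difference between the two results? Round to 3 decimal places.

0.380

Under Gödel:
  ¬x3 = 1 − 0.53 = 0.47
  ¬x3 ∧ x3 = min(a, b) on (0.47, 0.53) = 0.47
  ¬x2 = 1 − 0.62 = 0.38
  ¬x3 = 1 − 0.53 = 0.47
  ¬x2 ∨ ¬x3 = max(a, b) on (0.38, 0.47) = 0.47
  (¬x3 ∧ x3) ∨ (¬x2 ∨ ¬x3) = max(a, b) on (0.47, 0.47) = 0.47
  → value = 0.4700
Under bounded:
  ¬x3 = 1 − 0.53 = 0.47
  ¬x3 ∧ x3 = max(0, a+b−1) on (0.47, 0.53) = 0.00
  ¬x2 = 1 − 0.62 = 0.38
  ¬x3 = 1 − 0.53 = 0.47
  ¬x2 ∨ ¬x3 = min(1, a+b) on (0.38, 0.47) = 0.85
  (¬x3 ∧ x3) ∨ (¬x2 ∨ ¬x3) = min(1, a+b) on (0.00, 0.85) = 0.85
  → value = 0.8500
|0.4700 − 0.8500| = 0.380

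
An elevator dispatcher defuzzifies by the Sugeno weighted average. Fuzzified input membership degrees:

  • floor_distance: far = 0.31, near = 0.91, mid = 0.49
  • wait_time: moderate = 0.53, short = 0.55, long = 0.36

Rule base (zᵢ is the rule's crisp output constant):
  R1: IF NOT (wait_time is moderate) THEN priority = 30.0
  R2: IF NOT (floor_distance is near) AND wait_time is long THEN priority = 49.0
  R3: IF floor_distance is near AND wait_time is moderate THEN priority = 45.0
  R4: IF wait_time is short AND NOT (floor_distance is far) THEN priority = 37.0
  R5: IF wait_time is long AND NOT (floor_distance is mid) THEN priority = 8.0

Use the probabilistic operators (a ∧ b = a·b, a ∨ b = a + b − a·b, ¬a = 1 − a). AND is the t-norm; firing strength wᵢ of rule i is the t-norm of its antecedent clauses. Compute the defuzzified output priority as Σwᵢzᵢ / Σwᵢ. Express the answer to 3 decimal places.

R1 (z=30.0): ¬moderate=1−0.53=0.47 → w = 0.4700
R2 (z=49.0): ¬near=1−0.91=0.09, long=0.36; AND[a·b] → w = 0.0324
R3 (z=45.0): near=0.91, moderate=0.53; AND[a·b] → w = 0.4823
R4 (z=37.0): short=0.55, ¬far=1−0.31=0.69; AND[a·b] → w = 0.3795
R5 (z=8.0): long=0.36, ¬mid=1−0.49=0.51; AND[a·b] → w = 0.1836
Weighted average = (0.4700·30.0 + 0.0324·49.0 + 0.4823·45.0 + 0.3795·37.0 + 0.1836·8.0) / (0.4700 + 0.0324 + 0.4823 + 0.3795 + 0.1836)
  = 52.9014 / 1.5478 = 34.178

34.178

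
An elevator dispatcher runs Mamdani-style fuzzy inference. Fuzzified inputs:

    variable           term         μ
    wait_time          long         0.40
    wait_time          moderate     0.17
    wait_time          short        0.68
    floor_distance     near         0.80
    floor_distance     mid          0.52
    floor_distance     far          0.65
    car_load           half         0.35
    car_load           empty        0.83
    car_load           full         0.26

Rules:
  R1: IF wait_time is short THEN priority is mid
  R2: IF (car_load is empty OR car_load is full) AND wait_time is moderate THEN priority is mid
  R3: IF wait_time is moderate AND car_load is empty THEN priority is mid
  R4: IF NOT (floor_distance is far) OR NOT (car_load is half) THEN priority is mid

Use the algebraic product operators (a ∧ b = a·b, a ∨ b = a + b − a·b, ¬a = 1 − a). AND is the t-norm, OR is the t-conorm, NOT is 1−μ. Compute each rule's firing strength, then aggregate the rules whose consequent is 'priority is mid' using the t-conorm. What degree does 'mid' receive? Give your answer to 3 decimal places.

R1: short=0.68 → w = 0.6800
R2: (empty=0.83 OR full=0.26) = 0.8742; AND[a·b] with moderate=0.17 → w = 0.1486
R3: moderate=0.17, empty=0.83; AND[a·b] → w = 0.1411
R4: ¬far=1−0.65=0.35, ¬half=1−0.35=0.65; OR[a + b − a·b] → w = 0.7725
Rules with consequent 'mid': {R1, R2, R3, R4} → strengths 0.6800, 0.1486, 0.1411, 0.7725
Aggregate via t-conorm [a + b − a·b]: 0.9468

0.947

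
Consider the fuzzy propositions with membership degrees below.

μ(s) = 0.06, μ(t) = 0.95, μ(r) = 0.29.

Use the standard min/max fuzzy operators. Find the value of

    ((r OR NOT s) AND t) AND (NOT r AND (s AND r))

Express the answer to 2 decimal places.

0.06

NOT s = 1 − 0.06 = 0.94
r OR NOT s = max(a, b) on (0.29, 0.94) = 0.94
(r OR NOT s) AND t = min(a, b) on (0.94, 0.95) = 0.94
NOT r = 1 − 0.29 = 0.71
s AND r = min(a, b) on (0.06, 0.29) = 0.06
NOT r AND (s AND r) = min(a, b) on (0.71, 0.06) = 0.06
((r OR NOT s) AND t) AND (NOT r AND (s AND r)) = min(a, b) on (0.94, 0.06) = 0.06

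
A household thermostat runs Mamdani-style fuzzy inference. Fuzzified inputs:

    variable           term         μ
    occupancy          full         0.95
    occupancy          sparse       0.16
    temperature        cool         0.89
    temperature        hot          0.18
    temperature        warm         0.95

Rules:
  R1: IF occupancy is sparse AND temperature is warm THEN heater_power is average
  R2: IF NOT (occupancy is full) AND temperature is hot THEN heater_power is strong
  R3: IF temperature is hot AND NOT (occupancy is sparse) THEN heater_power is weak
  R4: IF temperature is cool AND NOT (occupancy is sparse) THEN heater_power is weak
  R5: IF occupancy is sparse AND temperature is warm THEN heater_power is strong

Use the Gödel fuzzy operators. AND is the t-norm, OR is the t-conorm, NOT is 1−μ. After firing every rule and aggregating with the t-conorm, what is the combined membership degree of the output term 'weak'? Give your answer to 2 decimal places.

R1: sparse=0.16, warm=0.95; AND[min(a, b)] → w = 0.16
R2: ¬full=1−0.95=0.05, hot=0.18; AND[min(a, b)] → w = 0.05
R3: hot=0.18, ¬sparse=1−0.16=0.84; AND[min(a, b)] → w = 0.18
R4: cool=0.89, ¬sparse=1−0.16=0.84; AND[min(a, b)] → w = 0.84
R5: sparse=0.16, warm=0.95; AND[min(a, b)] → w = 0.16
Rules with consequent 'weak': {R3, R4} → strengths 0.18, 0.84
Aggregate via t-conorm [max(a, b)]: 0.84

0.84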